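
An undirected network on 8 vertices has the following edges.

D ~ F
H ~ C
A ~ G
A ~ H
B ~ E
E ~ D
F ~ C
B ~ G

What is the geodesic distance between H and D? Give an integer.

One shortest route is H – C – F – D, which uses 3 edges, and at distance 2 from H we only reach {F, G}, which does not include D. So d(H,D) = 3.

3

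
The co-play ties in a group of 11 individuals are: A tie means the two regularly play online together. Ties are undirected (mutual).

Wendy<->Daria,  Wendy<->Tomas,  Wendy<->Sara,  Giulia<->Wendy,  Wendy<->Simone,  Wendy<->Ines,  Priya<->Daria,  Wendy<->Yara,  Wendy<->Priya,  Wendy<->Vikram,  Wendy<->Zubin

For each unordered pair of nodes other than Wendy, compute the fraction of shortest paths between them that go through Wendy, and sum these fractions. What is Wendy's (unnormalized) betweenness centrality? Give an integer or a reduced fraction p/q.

Pairs whose geodesics pass through Wendy — Vikram–Sara: 1; Vikram–Zubin: 1; Vikram–Daria: 1; Vikram–Tomas: 1; Vikram–Simone: 1; Vikram–Ines: 1; Vikram–Priya: 1; Vikram–Yara: 1; Vikram–Giulia: 1; Sara–Zubin: 1; Sara–Daria: 1; Sara–Tomas: 1; Sara–Simone: 1; Sara–Ines: 1 … (+30 more pairs).
All other pairs contribute 0.
Summing the contributions gives betweenness(Wendy) = 44.

44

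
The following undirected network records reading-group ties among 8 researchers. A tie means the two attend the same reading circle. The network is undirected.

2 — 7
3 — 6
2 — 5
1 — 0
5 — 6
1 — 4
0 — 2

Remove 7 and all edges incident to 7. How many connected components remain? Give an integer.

7's neighbors (2) remain reachable from one another through other ties, so the rest of the network stays in one piece.

1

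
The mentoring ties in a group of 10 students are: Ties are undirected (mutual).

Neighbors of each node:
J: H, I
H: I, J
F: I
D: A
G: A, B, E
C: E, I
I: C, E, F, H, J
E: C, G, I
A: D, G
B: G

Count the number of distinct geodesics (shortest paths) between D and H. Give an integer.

1

The shortest distance is 5, and the only length-5 path is D–A–G–E–I–H. So there is exactly 1 shortest path.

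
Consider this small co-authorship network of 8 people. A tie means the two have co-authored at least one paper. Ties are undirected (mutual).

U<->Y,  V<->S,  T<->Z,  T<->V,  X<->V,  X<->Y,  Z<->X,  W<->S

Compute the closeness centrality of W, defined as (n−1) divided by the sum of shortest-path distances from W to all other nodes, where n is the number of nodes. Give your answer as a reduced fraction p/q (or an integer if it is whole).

7/22

Distances from W: S:1, T:3, U:5, V:2, X:3, Y:4, Z:4. Sum = 22.
n = 8, so closeness = 7/22.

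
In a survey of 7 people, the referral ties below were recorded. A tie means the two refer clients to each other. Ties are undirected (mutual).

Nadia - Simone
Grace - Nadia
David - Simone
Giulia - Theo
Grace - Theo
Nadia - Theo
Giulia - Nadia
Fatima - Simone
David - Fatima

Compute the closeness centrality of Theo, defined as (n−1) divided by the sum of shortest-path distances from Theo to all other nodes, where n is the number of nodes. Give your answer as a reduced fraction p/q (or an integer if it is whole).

6/11

Distances from Theo: David:3, Fatima:3, Giulia:1, Grace:1, Nadia:1, Simone:2. Sum = 11.
n = 7, so closeness = 6/11.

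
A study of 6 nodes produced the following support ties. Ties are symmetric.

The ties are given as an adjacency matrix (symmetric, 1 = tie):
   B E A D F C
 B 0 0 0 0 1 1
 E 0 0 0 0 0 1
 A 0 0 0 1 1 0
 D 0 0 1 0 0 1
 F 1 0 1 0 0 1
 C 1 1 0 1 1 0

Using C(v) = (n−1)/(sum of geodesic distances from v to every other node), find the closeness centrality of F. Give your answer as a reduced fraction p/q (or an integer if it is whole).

5/7

Distances from F: A:1, B:1, C:1, D:2, E:2. Sum = 7.
n = 6, so closeness = 5/7.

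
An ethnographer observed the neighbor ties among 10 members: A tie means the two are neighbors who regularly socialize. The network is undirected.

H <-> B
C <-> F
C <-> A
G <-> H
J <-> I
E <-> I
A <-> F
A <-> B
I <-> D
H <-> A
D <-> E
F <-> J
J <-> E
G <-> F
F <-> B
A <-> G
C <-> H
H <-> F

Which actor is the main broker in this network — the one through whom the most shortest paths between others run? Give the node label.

Unnormalized betweenness of each node: A:1, B:0, C:0, D:0, E:7/2, F:21, G:0, H:1, I:7/2, J:18.
F has the largest value, 21, making it the main broker — the node through which the most shortest paths run.

F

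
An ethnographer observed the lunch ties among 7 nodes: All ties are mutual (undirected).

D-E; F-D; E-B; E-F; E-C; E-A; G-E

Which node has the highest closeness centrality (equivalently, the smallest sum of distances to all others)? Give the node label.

Farness (sum of distances to all others) for each node — A:11, B:11, C:11, D:10, E:6, F:10, G:11.
The smallest farness is 6, for E, so E has the highest closeness.

E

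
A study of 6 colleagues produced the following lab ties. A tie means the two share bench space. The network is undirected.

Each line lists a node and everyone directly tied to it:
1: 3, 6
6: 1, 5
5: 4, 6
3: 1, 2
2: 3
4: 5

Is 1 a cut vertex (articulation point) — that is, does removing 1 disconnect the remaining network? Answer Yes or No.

Yes

Removing 1 leaves {2 and 3} with no path to {4, 5, and 6}, so the network splits into 2 components. 1 is a cut vertex.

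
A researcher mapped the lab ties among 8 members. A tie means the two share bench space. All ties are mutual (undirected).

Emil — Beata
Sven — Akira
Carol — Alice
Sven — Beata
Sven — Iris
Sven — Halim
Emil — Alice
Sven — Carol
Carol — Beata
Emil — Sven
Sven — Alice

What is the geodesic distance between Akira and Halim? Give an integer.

One shortest route is Akira – Sven – Halim, which uses 2 edges, and Akira and Halim are not directly tied, so nothing shorter exists. So d(Akira,Halim) = 2.

2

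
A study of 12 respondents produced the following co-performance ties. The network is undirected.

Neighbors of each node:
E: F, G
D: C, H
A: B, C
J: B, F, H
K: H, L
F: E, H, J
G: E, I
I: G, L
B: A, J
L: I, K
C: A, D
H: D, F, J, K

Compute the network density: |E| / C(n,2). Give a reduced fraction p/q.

7/33

There are 14 edges and 12 nodes, so the maximum possible is C(12,2) = 66.
Density = 14/66 = 7/33.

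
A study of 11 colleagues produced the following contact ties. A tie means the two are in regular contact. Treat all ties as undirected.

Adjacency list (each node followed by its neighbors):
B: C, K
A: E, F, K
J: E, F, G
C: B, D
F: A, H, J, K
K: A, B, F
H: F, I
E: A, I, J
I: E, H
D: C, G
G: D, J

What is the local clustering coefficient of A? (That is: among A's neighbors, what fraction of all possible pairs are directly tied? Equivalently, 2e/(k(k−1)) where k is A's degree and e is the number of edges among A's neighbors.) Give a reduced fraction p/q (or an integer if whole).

1/3

A's neighbors: E, F, and K (k = 3).
Possible neighbor pairs: C(3,2) = 3. Edges among them: F–K → e = 1.
Clustering(A) = 1/3.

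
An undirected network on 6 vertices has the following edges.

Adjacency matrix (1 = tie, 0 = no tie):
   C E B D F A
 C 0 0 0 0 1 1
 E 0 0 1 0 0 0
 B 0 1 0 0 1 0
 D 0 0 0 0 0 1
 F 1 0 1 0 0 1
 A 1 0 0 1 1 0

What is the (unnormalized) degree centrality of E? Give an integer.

1

E is directly tied to B. That is 1 neighbor, so the degree of E is 1.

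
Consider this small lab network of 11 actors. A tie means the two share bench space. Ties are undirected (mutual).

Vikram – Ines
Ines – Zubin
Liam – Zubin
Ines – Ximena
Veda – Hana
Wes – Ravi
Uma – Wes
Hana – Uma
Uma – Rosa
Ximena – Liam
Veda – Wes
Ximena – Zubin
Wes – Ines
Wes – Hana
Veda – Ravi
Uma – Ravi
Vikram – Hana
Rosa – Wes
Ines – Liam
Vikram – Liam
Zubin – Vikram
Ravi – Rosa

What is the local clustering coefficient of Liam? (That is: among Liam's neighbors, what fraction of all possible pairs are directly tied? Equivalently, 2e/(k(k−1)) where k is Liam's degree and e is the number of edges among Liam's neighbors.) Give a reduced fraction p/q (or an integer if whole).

5/6

Liam's neighbors: Ines, Vikram, Ximena, and Zubin (k = 4).
Possible neighbor pairs: C(4,2) = 6. Edges among them: Ines–Vikram, Ines–Ximena, Ines–Zubin, Vikram–Zubin, Ximena–Zubin → e = 5.
Clustering(Liam) = 5/6.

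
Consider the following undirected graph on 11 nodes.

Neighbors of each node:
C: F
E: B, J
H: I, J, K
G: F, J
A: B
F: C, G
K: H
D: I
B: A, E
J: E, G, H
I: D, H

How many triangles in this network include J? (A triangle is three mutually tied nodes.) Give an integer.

0

J's neighbors are E, G, and H, but none of them are tied to each other, so no triangle contains J.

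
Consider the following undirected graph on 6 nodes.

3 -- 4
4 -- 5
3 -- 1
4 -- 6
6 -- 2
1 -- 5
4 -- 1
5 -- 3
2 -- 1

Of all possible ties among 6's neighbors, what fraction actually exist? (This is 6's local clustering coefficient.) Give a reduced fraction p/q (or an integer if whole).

6's neighbors: 2 and 4 (k = 2).
Possible neighbor pairs: C(2,2) = 1. Edges among them: none → e = 0.
Clustering(6) = 0/1.

0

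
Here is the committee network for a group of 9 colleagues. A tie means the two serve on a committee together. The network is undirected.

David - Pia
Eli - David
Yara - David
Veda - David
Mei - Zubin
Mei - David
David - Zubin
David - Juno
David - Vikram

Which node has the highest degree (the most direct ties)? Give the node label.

David

Degrees — David:8, Eli:1, Juno:1, Mei:2, Pia:1, Veda:1, Vikram:1, Yara:1, Zubin:2.
The maximum is 8, attained only by David.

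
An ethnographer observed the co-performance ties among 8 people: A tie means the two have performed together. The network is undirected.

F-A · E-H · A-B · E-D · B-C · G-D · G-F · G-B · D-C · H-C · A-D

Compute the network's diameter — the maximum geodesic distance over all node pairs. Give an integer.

4

Eccentricity of each node (its greatest distance to any other): A:3, B:3, C:3, D:2, E:3, F:4, G:3, H:4.
The maximum eccentricity is 4, realized for instance by the pair H–F via H – E – D – G – F. So the diameter is 4.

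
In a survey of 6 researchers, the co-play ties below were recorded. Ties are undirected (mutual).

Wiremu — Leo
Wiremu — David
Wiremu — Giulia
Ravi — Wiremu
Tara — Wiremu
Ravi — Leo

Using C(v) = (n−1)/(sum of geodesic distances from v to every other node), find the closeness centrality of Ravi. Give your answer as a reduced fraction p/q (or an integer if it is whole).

5/8

Distances from Ravi: David:2, Giulia:2, Leo:1, Tara:2, Wiremu:1. Sum = 8.
n = 6, so closeness = 5/8.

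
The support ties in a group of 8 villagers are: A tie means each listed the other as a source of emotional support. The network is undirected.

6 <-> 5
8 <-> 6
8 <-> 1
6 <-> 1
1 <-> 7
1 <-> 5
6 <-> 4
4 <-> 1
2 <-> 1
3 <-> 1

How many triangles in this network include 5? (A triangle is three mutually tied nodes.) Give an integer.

5's neighbors: 1 and 6.
Neighbor pairs that are themselves tied: 5–1–6. Each forms one triangle with 5, for 1 in total.

1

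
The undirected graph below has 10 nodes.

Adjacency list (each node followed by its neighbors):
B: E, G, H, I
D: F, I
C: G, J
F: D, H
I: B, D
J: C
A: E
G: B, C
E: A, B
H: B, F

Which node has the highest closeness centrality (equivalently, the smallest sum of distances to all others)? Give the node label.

Farness (sum of distances to all others) for each node — A:29, B:15, C:25, D:25, E:21, F:25, G:19, H:20, I:20, J:33.
The smallest farness is 15, for B, so B has the highest closeness.

B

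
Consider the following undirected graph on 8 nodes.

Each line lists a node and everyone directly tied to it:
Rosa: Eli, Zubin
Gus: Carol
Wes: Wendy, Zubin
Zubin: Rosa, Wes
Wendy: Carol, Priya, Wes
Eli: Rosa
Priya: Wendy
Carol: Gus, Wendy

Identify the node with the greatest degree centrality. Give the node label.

Wendy

Degrees — Carol:2, Eli:1, Gus:1, Priya:1, Rosa:2, Wendy:3, Wes:2, Zubin:2.
The maximum is 3, attained only by Wendy.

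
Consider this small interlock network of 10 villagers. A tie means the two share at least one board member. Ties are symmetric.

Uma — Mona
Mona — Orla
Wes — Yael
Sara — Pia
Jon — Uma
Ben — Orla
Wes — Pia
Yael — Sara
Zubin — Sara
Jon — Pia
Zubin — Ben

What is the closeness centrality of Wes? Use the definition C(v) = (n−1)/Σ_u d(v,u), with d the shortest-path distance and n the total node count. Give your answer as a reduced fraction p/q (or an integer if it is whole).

9/25

Distances from Wes: Ben:4, Jon:2, Mona:4, Orla:5, Pia:1, Sara:2, Uma:3, Yael:1, Zubin:3. Sum = 25.
n = 10, so closeness = 9/25.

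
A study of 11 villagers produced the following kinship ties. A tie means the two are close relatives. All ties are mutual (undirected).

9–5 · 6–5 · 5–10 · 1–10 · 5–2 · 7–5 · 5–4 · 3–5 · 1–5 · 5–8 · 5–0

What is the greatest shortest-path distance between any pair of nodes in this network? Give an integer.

2

Eccentricity of each node (its greatest distance to any other): 0:2, 1:2, 2:2, 3:2, 4:2, 5:1, 6:2, 7:2, 8:2, 9:2, 10:2.
The maximum eccentricity is 2, realized for instance by the pair 7–8 via 7 – 5 – 8. So the diameter is 2.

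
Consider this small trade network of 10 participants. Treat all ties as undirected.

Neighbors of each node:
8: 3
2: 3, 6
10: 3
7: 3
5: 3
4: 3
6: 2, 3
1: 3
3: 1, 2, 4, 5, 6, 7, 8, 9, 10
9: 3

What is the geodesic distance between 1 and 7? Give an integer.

2

One shortest route is 1 – 3 – 7, which uses 2 edges, and 1 and 7 are not directly tied, so nothing shorter exists. So d(1,7) = 2.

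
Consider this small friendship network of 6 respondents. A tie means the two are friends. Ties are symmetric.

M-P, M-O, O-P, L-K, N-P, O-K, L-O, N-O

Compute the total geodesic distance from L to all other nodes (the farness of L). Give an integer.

Distances from L: K:1, M:2, N:2, O:1, P:2.
Sum = 1 + 2 + 2 + 1 + 2 = 8.

8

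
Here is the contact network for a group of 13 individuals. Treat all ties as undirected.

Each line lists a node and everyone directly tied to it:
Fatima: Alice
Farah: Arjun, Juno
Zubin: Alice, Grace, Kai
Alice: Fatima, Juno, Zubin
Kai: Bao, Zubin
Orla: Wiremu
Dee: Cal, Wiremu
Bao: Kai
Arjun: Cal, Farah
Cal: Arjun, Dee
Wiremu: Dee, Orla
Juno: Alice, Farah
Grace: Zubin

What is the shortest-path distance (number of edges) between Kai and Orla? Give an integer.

9

One shortest route is Kai – Zubin – Alice – Juno – Farah – Arjun – Cal – Dee – Wiremu – Orla, which uses 9 edges, and at distance 8 from Kai we only reach {Wiremu}, which does not include Orla. So d(Kai,Orla) = 9.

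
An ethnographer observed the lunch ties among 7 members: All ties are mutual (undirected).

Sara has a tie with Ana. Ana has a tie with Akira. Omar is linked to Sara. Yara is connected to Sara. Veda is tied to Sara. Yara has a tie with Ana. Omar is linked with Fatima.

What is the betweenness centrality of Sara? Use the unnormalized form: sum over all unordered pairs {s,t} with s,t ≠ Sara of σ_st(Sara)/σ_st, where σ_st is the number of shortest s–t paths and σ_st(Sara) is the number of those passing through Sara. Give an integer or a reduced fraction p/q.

11

Pairs whose geodesics pass through Sara — Fatima–Akira: 1; Fatima–Veda: 1; Fatima–Yara: 1; Fatima–Ana: 1; Omar–Akira: 1; Omar–Veda: 1; Omar–Yara: 1; Omar–Ana: 1; Akira–Veda: 1; Veda–Yara: 1; Veda–Ana: 1.
All other pairs contribute 0.
Summing the contributions gives betweenness(Sara) = 11.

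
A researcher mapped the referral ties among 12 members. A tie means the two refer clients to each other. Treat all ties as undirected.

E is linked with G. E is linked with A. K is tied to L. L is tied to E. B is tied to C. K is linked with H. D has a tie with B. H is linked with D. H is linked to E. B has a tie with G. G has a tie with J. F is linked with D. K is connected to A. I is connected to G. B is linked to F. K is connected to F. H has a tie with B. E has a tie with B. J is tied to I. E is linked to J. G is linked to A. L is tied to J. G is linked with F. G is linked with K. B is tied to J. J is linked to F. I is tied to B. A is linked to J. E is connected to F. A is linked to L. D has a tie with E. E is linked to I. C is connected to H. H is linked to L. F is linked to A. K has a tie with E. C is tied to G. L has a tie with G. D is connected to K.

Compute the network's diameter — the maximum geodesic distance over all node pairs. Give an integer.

Eccentricity of each node (its greatest distance to any other): A:2, B:2, C:2, D:2, E:2, F:2, G:2, H:2, I:2, J:2, K:2, L:2.
The maximum eccentricity is 2, realized for instance by the pair D–J via D – E – J. So the diameter is 2.

2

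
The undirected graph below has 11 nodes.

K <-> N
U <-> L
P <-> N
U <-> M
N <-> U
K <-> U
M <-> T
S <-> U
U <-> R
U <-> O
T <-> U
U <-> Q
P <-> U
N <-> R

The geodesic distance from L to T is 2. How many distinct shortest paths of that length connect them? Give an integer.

The shortest distance is 2, and the only length-2 path is L–U–T. So there is exactly 1 shortest path.

1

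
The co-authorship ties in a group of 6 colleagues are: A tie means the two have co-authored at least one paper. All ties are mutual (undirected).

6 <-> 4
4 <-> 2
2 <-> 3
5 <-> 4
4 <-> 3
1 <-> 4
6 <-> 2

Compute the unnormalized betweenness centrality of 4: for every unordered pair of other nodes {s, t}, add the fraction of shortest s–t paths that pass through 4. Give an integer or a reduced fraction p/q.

15/2

Pairs whose geodesics pass through 4 — 5–6: 1; 5–3: 1; 5–2: 1; 5–1: 1; 6–3: 1/2; 6–1: 1; 3–1: 1; 2–1: 1.
All other pairs contribute 0.
Summing the contributions gives betweenness(4) = 15/2.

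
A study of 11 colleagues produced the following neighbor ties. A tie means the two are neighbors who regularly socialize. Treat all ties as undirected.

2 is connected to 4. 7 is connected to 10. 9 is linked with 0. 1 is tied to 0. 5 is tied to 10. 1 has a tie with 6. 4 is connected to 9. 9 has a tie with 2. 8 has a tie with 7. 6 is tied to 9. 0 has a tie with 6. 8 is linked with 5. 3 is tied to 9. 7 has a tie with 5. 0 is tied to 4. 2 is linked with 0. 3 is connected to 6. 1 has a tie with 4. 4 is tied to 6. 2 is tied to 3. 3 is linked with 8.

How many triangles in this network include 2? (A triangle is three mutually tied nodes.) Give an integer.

4

2's neighbors: 0, 3, 4, and 9.
Neighbor pairs that are themselves tied: 2–0–4; 2–0–9; 2–3–9; 2–4–9. Each forms one triangle with 2, for 4 in total.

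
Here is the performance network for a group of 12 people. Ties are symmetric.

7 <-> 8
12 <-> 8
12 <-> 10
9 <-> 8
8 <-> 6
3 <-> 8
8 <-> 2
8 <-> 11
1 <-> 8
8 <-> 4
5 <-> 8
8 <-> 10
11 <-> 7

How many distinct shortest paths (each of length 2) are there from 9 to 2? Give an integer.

1

The shortest distance is 2, and the only length-2 path is 9–8–2. So there is exactly 1 shortest path.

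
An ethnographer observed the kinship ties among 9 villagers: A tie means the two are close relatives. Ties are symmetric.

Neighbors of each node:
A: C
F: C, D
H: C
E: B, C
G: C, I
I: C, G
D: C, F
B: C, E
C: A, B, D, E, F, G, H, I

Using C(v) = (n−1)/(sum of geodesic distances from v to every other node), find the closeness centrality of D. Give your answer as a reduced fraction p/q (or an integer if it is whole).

4/7

Distances from D: A:2, B:2, C:1, E:2, F:1, G:2, H:2, I:2. Sum = 14.
n = 9, so closeness = 8/14 = 4/7.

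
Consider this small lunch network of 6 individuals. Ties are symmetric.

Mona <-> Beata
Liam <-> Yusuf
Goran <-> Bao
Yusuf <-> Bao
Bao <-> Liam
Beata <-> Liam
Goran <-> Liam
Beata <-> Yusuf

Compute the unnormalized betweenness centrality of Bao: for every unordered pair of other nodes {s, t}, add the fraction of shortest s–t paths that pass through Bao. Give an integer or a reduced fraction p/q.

1/2

Pairs whose geodesics pass through Bao — Goran–Yusuf: 1/2.
All other pairs contribute 0.
Summing the contributions gives betweenness(Bao) = 1/2.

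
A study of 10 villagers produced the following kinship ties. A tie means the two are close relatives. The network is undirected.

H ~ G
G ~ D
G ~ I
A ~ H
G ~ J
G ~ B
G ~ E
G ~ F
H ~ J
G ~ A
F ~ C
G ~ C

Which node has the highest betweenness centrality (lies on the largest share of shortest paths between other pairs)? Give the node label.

Unnormalized betweenness of each node: A:0, B:0, C:0, D:0, E:0, F:0, G:65/2, H:1/2, I:0, J:0.
G has the largest value, 65/2, making it the main broker — the node through which the most shortest paths run.

G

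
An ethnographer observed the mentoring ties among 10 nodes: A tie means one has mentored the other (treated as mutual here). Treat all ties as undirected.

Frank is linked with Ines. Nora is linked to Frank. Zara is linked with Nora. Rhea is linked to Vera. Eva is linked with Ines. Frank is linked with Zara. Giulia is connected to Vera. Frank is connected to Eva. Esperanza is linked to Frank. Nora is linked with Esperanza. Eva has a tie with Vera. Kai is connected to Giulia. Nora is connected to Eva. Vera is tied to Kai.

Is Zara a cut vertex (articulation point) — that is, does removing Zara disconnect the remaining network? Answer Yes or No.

No

Even without Zara, every remaining node can still reach every other (the residual graph is connected), so Zara is not a cut vertex.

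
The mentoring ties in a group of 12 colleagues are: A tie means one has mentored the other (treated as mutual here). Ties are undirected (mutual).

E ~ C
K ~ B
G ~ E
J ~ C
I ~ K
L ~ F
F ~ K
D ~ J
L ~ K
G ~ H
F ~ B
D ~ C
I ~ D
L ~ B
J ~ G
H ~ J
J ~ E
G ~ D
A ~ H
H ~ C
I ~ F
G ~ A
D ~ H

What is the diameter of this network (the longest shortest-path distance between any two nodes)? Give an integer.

5

Eccentricity of each node (its greatest distance to any other): A:5, B:5, C:4, D:3, E:5, F:4, G:4, H:4, I:3, J:4, K:4, L:5.
The maximum eccentricity is 5, realized for instance by the pair B–A via B – F – I – D – G – A. So the diameter is 5.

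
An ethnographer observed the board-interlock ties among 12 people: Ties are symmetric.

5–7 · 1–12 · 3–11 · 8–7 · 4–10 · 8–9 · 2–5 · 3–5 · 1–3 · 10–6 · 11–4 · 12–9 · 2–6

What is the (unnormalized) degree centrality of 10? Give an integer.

2

10 is directly tied to 4 and 6. That is 2 neighbors, so the degree of 10 is 2.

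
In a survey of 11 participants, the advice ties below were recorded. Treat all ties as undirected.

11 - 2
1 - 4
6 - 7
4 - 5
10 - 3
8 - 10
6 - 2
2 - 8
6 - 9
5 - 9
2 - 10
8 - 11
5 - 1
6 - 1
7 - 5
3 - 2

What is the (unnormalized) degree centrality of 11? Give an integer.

11 is directly tied to 2 and 8. That is 2 neighbors, so the degree of 11 is 2.

2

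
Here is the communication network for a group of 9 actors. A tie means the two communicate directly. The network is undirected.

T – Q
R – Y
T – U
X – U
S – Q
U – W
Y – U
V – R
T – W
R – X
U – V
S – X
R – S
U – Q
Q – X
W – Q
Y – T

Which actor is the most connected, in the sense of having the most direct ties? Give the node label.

Degrees — Q:5, R:4, S:3, T:4, U:6, V:2, W:3, X:4, Y:3.
The maximum is 6, attained only by U.

U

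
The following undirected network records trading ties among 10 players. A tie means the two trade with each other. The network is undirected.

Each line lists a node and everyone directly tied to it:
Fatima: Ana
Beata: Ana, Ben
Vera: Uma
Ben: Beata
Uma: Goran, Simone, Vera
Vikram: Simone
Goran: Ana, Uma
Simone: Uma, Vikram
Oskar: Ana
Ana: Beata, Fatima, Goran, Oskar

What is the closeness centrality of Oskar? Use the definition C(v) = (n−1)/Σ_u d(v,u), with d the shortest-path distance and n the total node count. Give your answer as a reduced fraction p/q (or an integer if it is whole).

9/26

Distances from Oskar: Ana:1, Beata:2, Ben:3, Fatima:2, Goran:2, Simone:4, Uma:3, Vera:4, Vikram:5. Sum = 26.
n = 10, so closeness = 9/26.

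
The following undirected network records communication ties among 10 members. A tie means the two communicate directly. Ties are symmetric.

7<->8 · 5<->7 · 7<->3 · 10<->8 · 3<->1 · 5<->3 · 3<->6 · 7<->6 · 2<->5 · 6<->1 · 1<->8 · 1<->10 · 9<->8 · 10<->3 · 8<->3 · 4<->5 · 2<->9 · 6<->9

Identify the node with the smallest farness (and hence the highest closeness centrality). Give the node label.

3

Farness (sum of distances to all others) for each node — 1:16, 2:18, 3:12, 4:22, 5:14, 6:15, 7:14, 8:14, 9:16, 10:17.
The smallest farness is 12, for 3, so 3 has the highest closeness.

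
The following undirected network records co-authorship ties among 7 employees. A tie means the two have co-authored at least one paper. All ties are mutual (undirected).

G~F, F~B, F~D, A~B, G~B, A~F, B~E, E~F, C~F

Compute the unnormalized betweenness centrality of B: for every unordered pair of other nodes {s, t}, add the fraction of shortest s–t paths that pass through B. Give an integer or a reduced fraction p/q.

Pairs whose geodesics pass through B — G–E: 1/2; G–A: 1/2; E–A: 1/2.
All other pairs contribute 0.
Summing the contributions gives betweenness(B) = 3/2.

3/2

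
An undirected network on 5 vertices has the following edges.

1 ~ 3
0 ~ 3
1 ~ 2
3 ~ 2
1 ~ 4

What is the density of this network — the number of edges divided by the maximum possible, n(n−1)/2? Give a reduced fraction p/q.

1/2

There are 5 edges and 5 nodes, so the maximum possible is C(5,2) = 10.
Density = 5/10 = 1/2.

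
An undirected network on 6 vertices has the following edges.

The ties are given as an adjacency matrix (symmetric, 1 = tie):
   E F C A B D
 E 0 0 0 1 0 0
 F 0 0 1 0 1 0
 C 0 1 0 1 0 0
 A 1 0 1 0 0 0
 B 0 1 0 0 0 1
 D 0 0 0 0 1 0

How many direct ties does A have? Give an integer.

2

A is directly tied to C and E. That is 2 neighbors, so the degree of A is 2.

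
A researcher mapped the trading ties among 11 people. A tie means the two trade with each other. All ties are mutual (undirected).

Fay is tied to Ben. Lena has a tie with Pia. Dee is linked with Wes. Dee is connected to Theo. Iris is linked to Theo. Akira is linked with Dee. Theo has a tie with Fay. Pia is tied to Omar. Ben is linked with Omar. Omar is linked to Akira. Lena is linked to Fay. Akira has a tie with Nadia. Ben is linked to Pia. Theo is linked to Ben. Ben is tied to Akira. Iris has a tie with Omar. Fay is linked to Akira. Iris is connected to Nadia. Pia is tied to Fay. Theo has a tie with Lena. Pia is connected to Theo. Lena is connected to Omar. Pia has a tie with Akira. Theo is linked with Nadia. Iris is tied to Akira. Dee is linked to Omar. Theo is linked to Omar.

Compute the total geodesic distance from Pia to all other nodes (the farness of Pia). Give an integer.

Distances from Pia: Akira:1, Ben:1, Dee:2, Fay:1, Iris:2, Lena:1, Nadia:2, Omar:1, Theo:1, Wes:3.
Sum = 1 + 1 + 2 + 1 + 2 + 1 + 2 + 1 + 1 + 3 = 15.

15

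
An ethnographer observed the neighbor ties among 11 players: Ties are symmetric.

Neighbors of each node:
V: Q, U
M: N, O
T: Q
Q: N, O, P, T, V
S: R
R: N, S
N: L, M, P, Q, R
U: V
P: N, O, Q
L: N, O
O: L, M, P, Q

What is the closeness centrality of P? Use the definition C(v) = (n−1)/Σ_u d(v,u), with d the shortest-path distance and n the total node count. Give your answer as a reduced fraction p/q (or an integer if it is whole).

Distances from P: L:2, M:2, N:1, O:1, Q:1, R:2, S:3, T:2, U:3, V:2. Sum = 19.
n = 11, so closeness = 10/19.

10/19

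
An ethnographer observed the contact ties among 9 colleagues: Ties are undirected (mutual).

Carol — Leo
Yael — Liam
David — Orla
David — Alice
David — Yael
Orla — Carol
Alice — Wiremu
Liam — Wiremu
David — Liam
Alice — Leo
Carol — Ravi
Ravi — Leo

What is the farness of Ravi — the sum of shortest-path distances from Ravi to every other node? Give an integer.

20

Distances from Ravi: Alice:2, Carol:1, David:3, Leo:1, Liam:4, Orla:2, Wiremu:3, Yael:4.
Sum = 2 + 1 + 3 + 1 + 4 + 2 + 3 + 4 = 20.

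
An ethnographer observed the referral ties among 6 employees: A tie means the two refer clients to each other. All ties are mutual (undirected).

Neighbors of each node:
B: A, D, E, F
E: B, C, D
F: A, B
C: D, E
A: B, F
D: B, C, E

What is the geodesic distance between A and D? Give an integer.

2

One shortest route is A – B – D, which uses 2 edges, and A and D are not directly tied, so nothing shorter exists. So d(A,D) = 2.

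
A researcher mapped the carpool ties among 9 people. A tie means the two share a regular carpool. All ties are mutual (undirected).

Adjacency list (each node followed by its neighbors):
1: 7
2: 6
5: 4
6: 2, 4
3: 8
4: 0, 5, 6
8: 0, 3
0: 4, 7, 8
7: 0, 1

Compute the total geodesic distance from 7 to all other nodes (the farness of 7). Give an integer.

19

Distances from 7: 0:1, 1:1, 2:4, 3:3, 4:2, 5:3, 6:3, 8:2.
Sum = 1 + 1 + 4 + 3 + 2 + 3 + 3 + 2 = 19.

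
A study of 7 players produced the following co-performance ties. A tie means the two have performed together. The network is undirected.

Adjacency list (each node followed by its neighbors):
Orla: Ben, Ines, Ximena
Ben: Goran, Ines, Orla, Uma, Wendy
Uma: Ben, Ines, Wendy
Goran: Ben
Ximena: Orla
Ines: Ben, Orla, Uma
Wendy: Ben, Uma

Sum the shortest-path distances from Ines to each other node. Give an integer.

9

Distances from Ines: Ben:1, Goran:2, Orla:1, Uma:1, Wendy:2, Ximena:2.
Sum = 1 + 2 + 1 + 1 + 2 + 2 = 9.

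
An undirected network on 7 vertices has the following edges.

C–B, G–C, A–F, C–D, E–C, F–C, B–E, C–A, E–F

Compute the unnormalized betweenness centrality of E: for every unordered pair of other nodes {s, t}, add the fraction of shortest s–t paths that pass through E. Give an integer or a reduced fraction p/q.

Pairs whose geodesics pass through E — B–F: 1/2.
All other pairs contribute 0.
Summing the contributions gives betweenness(E) = 1/2.

1/2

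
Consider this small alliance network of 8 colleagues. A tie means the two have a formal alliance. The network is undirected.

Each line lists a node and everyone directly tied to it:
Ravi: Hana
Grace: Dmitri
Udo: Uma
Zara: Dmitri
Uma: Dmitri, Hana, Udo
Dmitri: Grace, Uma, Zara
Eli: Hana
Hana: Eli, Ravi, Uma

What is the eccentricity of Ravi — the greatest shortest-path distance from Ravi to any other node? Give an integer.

4

Distances from Ravi: Dmitri:3, Eli:2, Grace:4, Hana:1, Udo:3, Uma:2, Zara:4.
The largest is 4 (to Zara and Grace), so the eccentricity of Ravi is 4.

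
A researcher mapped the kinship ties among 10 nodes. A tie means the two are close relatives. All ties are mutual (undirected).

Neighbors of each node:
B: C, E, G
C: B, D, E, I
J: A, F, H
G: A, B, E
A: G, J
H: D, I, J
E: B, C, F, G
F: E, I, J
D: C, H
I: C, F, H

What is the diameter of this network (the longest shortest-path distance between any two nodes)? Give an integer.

Eccentricity of each node (its greatest distance to any other): A:3, B:3, C:3, D:3, E:3, F:3, G:3, H:3, I:3, J:3.
The maximum eccentricity is 3, realized for instance by the pair E–H via E – F – J – H. So the diameter is 3.

3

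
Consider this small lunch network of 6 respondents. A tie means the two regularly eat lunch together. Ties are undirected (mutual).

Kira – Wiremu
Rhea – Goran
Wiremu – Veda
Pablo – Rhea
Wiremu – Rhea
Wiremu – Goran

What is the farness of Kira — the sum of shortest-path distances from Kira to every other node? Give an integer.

Distances from Kira: Goran:2, Pablo:3, Rhea:2, Veda:2, Wiremu:1.
Sum = 2 + 3 + 2 + 2 + 1 = 10.

10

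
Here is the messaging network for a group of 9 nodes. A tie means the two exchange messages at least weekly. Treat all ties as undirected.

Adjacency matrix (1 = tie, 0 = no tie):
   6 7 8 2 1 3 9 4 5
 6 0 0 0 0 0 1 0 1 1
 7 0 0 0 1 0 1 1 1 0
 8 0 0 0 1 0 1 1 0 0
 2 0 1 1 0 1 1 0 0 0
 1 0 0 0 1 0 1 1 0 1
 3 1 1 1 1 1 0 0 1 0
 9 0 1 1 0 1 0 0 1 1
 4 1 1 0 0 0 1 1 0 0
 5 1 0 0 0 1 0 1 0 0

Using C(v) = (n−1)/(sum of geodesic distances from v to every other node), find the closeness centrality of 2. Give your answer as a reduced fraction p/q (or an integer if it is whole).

Distances from 2: 1:1, 3:1, 4:2, 5:2, 6:2, 7:1, 8:1, 9:2. Sum = 12.
n = 9, so closeness = 8/12 = 2/3.

2/3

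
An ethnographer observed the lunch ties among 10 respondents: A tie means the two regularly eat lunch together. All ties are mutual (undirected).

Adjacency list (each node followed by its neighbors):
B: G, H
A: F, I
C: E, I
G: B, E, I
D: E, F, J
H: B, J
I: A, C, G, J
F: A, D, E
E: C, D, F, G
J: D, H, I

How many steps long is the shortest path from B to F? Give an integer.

One shortest route is B – G – E – F, which uses 3 edges, and at distance 2 from B we only reach {E, I, J}, which does not include F. So d(B,F) = 3.

3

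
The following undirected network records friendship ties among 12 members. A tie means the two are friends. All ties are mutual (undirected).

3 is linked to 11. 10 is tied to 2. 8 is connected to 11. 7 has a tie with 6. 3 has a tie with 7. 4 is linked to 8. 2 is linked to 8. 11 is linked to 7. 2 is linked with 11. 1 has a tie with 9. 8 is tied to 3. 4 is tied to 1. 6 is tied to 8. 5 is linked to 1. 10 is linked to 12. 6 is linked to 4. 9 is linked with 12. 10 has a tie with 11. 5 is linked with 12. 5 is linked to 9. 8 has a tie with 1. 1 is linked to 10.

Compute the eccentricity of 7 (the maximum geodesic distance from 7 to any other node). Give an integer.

Distances from 7: 1:3, 2:2, 3:1, 4:2, 5:4, 6:1, 8:2, 9:4, 10:2, 11:1, 12:3.
The largest is 4 (to 5 and 9), so the eccentricity of 7 is 4.

4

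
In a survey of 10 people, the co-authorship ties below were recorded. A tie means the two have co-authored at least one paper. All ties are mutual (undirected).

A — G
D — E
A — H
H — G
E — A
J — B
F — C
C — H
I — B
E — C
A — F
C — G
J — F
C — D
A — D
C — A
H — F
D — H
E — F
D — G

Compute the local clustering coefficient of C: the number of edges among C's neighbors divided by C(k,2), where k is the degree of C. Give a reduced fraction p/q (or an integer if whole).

C's neighbors: A, D, E, F, G, and H (k = 6).
Possible neighbor pairs: C(6,2) = 15. Edges among them: A–D, A–E, A–F, A–G, A–H, D–E, D–G, D–H, E–F, F–H, G–H → e = 11.
Clustering(C) = 11/15.

11/15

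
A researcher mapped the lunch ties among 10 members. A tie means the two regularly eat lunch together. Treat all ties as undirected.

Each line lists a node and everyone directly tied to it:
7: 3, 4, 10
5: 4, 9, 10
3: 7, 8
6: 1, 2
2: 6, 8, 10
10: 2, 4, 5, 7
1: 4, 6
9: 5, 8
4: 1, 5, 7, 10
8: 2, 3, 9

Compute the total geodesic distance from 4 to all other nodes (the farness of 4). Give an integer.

15

Distances from 4: 1:1, 2:2, 3:2, 5:1, 6:2, 7:1, 8:3, 9:2, 10:1.
Sum = 1 + 2 + 2 + 1 + 2 + 1 + 3 + 2 + 1 = 15.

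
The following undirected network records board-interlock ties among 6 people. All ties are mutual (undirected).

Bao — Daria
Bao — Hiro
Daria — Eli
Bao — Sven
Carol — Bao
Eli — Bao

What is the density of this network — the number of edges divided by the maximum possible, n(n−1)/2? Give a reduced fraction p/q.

There are 6 edges and 6 nodes, so the maximum possible is C(6,2) = 15.
Density = 6/15 = 2/5.

2/5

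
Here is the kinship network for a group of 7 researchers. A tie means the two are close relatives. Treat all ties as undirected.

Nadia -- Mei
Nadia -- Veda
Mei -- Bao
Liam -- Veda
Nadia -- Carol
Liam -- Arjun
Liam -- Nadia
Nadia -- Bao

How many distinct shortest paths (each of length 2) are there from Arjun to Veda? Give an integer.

1

The shortest distance is 2, and the only length-2 path is Arjun–Liam–Veda. So there is exactly 1 shortest path.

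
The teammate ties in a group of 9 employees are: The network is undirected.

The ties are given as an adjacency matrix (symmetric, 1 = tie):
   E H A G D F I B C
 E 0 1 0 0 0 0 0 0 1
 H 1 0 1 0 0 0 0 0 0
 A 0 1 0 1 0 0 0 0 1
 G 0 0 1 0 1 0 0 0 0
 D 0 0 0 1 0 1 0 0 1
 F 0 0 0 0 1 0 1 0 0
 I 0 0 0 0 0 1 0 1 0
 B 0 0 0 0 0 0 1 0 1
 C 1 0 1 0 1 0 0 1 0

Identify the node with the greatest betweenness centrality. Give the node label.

Unnormalized betweenness of each node: A:11/2, B:4, C:27/2, D:22/3, E:13/6, F:2, G:5/3, H:5/6, I:1.
C has the largest value, 27/2, making it the main broker — the node through which the most shortest paths run.

C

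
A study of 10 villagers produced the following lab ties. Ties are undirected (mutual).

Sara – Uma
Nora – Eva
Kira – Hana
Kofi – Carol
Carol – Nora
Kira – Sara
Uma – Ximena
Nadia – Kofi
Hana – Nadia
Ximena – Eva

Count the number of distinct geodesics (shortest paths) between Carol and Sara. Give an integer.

The shortest distance is 5. The length-5 paths are: Carol–Nora–Eva–Ximena–Uma–Sara; Carol–Kofi–Nadia–Hana–Kira–Sara.
That gives 2 distinct shortest paths.

2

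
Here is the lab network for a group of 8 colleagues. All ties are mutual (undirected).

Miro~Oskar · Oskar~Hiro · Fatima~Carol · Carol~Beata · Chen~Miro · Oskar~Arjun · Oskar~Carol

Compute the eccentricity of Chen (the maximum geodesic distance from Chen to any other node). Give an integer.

Distances from Chen: Arjun:3, Beata:4, Carol:3, Fatima:4, Hiro:3, Miro:1, Oskar:2.
The largest is 4 (to Fatima and Beata), so the eccentricity of Chen is 4.

4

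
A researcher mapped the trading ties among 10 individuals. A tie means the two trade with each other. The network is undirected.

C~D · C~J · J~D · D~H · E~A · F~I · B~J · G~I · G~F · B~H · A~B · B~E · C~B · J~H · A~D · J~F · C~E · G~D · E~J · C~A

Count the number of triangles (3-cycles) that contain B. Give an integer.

6

B's neighbors: A, C, E, H, and J.
Neighbor pairs that are themselves tied: B–A–C; B–A–E; B–C–E; B–C–J; B–E–J; B–H–J. Each forms one triangle with B, for 6 in total.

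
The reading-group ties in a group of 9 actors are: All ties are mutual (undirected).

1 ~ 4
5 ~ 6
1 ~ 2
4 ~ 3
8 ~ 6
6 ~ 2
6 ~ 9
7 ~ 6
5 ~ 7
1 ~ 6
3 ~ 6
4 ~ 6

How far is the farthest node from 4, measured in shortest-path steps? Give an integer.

Distances from 4: 1:1, 2:2, 3:1, 5:2, 6:1, 7:2, 8:2, 9:2.
The largest is 2 (to 5, 8, 2, 7, and 9), so the eccentricity of 4 is 2.

2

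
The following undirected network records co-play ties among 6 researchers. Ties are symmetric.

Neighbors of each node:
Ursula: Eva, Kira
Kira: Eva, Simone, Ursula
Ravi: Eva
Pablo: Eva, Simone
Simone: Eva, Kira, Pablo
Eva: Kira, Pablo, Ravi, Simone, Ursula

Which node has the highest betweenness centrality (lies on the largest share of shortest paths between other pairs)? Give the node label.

Unnormalized betweenness of each node: Eva:6, Kira:1/2, Pablo:0, Ravi:0, Simone:1/2, Ursula:0.
Eva has the largest value, 6, making it the main broker — the node through which the most shortest paths run.

Eva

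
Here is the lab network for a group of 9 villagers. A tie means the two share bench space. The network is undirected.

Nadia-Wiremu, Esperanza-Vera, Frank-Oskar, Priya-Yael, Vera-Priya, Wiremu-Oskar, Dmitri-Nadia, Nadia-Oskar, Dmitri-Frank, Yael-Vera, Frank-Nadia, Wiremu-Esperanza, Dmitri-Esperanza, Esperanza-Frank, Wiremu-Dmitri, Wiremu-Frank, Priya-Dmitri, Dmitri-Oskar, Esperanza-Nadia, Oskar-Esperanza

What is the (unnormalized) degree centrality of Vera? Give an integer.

Vera is directly tied to Esperanza, Priya, and Yael. That is 3 neighbors, so the degree of Vera is 3.

3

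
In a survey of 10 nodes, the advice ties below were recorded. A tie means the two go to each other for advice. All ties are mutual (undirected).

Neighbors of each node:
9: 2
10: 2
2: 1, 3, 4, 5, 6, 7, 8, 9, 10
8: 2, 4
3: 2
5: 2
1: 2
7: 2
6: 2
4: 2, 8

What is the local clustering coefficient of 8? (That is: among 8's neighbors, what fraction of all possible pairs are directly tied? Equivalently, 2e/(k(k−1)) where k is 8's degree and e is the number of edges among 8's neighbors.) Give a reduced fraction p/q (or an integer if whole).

1

8's neighbors: 2 and 4 (k = 2).
Possible neighbor pairs: C(2,2) = 1. Edges among them: 2–4 → e = 1.
Clustering(8) = 1/1.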